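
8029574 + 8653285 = 16682859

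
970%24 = 10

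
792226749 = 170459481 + 621767268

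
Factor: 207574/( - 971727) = -2^1* 3^(-1)*23^ ( - 1 ) *14083^( - 1)*103787^1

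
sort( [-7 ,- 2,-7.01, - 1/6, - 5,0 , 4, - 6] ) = [ - 7.01 ,-7,  -  6,-5,- 2 ,  -  1/6, 0,4]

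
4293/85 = 4293/85 = 50.51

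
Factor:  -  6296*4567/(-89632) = 2^(-2)*787^1*2801^(-1)*4567^1 = 3594229/11204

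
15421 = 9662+5759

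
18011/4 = 4502+3/4=4502.75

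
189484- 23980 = 165504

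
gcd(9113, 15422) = 701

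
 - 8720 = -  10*872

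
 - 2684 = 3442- 6126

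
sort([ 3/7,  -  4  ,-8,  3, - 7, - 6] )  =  [ - 8, -7, - 6 , - 4,  3/7,3 ]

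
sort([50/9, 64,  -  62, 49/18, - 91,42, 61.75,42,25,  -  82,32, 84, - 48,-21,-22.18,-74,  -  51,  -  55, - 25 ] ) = [ - 91, - 82,  -  74, - 62, - 55, - 51, - 48, - 25,  -  22.18, - 21,  49/18 , 50/9,25,32, 42,42, 61.75,64 , 84 ] 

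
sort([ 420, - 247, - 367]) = [ - 367, - 247 , 420 ]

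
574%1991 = 574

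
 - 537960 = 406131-944091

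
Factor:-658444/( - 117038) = 2^1*17^1 * 23^1*139^ ( - 1) = 782/139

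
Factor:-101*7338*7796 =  - 2^3 *3^1*101^1 * 1223^1 * 1949^1 =- 5777911848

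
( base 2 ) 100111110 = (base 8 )476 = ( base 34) 9C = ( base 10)318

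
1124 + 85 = 1209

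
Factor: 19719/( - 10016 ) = - 63/32 = -2^(- 5)*3^2*7^1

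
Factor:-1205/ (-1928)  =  5/8 = 2^( - 3 ) * 5^1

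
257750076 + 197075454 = 454825530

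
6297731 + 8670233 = 14967964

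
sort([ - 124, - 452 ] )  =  [ - 452, - 124]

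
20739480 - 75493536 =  - 54754056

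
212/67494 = 106/33747= 0.00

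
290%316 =290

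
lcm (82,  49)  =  4018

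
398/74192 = 199/37096 = 0.01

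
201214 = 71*2834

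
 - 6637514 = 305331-6942845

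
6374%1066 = 1044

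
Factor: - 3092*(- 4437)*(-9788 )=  - 2^4*3^2*17^1*29^1* 773^1*2447^1 = - 134283568752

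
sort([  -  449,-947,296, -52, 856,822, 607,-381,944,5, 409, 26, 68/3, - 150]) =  [ - 947, - 449,-381, - 150, - 52, 5, 68/3, 26,296 , 409,  607,822,856,944 ] 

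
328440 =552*595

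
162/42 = 3 + 6/7 = 3.86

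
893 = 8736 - 7843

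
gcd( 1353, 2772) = 33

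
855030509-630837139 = 224193370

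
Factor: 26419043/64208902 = 2^ ( -1 ) * 7^1*73^ ( - 1) * 229^1*16481^1*439787^( - 1 )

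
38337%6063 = 1959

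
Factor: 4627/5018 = 2^( -1)*7^1* 13^( - 1 )*193^( - 1)* 661^1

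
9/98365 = 9/98365 =0.00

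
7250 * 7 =50750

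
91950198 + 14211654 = 106161852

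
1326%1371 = 1326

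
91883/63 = 1458 + 29/63 = 1458.46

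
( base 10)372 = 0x174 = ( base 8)564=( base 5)2442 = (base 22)GK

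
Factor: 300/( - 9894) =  - 2^1*5^2*17^( - 1 )*97^( - 1) = -50/1649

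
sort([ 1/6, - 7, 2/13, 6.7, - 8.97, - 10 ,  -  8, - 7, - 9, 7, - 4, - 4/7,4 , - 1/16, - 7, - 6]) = [- 10, - 9,-8.97,  -  8, - 7, - 7, - 7, - 6 ,-4,  -  4/7,  -  1/16, 2/13,1/6,4,6.7,7]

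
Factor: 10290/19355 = 2^1*3^1*7^1*79^(-1 ) = 42/79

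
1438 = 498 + 940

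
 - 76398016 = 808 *( - 94552)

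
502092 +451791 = 953883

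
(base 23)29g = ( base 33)15r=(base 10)1281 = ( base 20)341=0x501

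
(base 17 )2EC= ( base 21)1I9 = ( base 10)828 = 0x33C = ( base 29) sg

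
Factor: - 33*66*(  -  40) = 2^4*3^2*5^1 * 11^2 = 87120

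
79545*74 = 5886330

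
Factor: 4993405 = 5^1*998681^1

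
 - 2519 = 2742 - 5261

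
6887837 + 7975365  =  14863202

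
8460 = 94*90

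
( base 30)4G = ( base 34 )40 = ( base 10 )136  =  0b10001000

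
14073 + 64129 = 78202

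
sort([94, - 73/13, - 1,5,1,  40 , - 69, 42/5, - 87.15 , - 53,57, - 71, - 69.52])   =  [-87.15, -71,  -  69.52, - 69  , - 53, - 73/13,-1, 1,5,42/5,  40, 57, 94] 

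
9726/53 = 9726/53 = 183.51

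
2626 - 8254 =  - 5628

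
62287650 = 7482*8325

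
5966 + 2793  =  8759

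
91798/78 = 45899/39 = 1176.90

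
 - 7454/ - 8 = 3727/4  =  931.75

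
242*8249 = 1996258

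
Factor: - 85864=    - 2^3*10733^1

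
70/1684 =35/842 = 0.04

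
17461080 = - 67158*( - 260 ) 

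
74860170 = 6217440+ 68642730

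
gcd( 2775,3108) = 111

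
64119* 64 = 4103616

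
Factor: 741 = 3^1*13^1*19^1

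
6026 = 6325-299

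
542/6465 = 542/6465 = 0.08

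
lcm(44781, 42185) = 2910765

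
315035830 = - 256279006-- 571314836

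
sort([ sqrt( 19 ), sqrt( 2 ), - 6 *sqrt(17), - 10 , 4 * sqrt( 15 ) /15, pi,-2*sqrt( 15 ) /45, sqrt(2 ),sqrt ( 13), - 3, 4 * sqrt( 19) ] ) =[ - 6 * sqrt ( 17) , - 10, - 3, - 2 * sqrt(15 ) /45,4* sqrt (15 ) /15, sqrt( 2 ), sqrt( 2), pi, sqrt( 13), sqrt( 19 ), 4*sqrt ( 19) ] 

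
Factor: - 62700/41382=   -  2^1*3^ ( -1 )* 5^2*11^( - 1) = -50/33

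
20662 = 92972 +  - 72310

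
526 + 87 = 613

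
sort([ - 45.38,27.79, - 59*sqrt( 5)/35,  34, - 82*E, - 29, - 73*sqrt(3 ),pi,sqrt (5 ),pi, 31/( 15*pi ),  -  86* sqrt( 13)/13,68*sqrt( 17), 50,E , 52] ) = [ - 82 * E, -73*sqrt( 3 ), - 45.38, - 29 , - 86*sqrt (13 )/13, - 59*sqrt( 5)/35,31/(15*pi),  sqrt( 5),E, pi,pi,27.79 , 34, 50,52,68*sqrt( 17 ) ] 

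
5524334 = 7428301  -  1903967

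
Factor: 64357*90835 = 5^1*37^1*139^1*463^1*491^1 = 5845868095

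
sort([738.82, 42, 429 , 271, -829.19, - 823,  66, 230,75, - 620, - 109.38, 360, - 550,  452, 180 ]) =[ - 829.19 ,-823, - 620, - 550, - 109.38,  42, 66,75,180, 230, 271,360,429,  452,  738.82]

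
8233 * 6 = 49398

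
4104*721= 2958984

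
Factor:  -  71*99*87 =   -  3^3*11^1*29^1*71^1= - 611523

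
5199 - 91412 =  - 86213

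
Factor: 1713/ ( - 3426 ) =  - 2^(- 1) = - 1/2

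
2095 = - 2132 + 4227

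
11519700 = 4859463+6660237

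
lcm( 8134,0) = 0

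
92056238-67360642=24695596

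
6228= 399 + 5829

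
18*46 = 828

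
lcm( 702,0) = 0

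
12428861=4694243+7734618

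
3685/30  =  737/6   =  122.83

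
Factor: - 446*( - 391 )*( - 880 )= - 153459680 = - 2^5*5^1*11^1*17^1*23^1*223^1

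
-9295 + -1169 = -10464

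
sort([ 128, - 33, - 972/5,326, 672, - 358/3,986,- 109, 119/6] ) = [ - 972/5, - 358/3, - 109,-33,119/6, 128, 326,  672, 986] 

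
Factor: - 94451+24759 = -69692=- 2^2*7^1*19^1*131^1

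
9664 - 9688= -24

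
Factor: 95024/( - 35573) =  - 2^4 * 5939^1 * 35573^(  -  1 ) 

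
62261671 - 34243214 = 28018457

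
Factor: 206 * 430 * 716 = 2^4 * 5^1 * 43^1 * 103^1*179^1 = 63423280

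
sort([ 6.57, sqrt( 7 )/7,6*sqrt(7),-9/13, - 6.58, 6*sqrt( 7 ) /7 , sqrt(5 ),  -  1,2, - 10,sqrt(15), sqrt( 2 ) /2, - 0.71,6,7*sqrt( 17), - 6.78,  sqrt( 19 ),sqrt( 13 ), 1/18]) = [ - 10,-6.78, - 6.58, - 1, - 0.71,- 9/13,1/18, sqrt( 7)/7 , sqrt(2)/2,2,sqrt( 5),6 * sqrt(7)/7,sqrt(13),sqrt ( 15),sqrt( 19),6,6.57, 6*sqrt(7),7*sqrt(17)]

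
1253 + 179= 1432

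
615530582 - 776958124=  -161427542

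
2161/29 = 74 + 15/29  =  74.52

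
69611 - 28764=40847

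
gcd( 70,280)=70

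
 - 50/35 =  - 10/7 = -1.43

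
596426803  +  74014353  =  670441156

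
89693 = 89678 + 15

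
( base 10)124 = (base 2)1111100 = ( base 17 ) 75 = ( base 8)174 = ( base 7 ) 235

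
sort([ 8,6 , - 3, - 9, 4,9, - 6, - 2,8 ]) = [ - 9, - 6, - 3, - 2, 4 , 6, 8, 8, 9 ] 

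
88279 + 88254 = 176533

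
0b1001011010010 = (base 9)6543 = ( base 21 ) aj9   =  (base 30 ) 5ai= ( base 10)4818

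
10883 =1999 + 8884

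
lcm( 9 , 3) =9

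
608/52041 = 32/2739 = 0.01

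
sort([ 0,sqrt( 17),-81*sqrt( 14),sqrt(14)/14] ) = [ - 81*sqrt(14),0,  sqrt(14)/14,  sqrt( 17 )] 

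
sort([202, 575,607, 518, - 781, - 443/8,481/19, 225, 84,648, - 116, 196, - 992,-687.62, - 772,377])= [ - 992,-781 , - 772, - 687.62,-116 ,-443/8, 481/19, 84, 196, 202, 225,  377,518,575,607,648]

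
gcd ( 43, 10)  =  1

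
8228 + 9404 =17632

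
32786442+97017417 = 129803859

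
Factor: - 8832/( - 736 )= 2^2*3^1=12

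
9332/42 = 222+4/21 = 222.19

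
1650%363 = 198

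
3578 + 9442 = 13020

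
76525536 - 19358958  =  57166578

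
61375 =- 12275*( - 5 ) 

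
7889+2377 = 10266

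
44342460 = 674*65790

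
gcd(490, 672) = 14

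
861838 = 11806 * 73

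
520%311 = 209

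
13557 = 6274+7283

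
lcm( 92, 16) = 368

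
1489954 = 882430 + 607524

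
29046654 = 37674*771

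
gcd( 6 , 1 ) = 1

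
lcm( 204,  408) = 408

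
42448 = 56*758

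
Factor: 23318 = 2^1*89^1*131^1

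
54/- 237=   -18/79 = - 0.23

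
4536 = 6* 756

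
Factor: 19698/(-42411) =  - 2^1*7^2*211^( - 1) = -98/211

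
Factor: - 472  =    -  2^3*59^1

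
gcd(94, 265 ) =1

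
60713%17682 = 7667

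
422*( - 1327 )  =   - 559994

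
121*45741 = 5534661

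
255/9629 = 255/9629 = 0.03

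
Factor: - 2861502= - 2^1*3^1*7^2*9733^1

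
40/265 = 8/53=0.15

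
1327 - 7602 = -6275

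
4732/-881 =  - 6  +  554/881 = - 5.37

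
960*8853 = 8498880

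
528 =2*264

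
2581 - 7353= -4772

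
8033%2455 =668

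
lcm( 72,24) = 72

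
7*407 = 2849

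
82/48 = 41/24 = 1.71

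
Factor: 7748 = 2^2 *13^1*149^1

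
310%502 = 310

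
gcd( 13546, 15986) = 2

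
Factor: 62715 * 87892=5512146780= 2^2*3^1*5^1*7^1*37^1*  43^1 * 73^1* 113^1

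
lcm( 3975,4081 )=306075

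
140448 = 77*1824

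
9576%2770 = 1266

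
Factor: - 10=- 2^1*5^1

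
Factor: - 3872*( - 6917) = 26782624 = 2^5*11^2*6917^1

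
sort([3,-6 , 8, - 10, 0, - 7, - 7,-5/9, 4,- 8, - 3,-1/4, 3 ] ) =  [ - 10, - 8, -7,-7, - 6, - 3,-5/9, - 1/4, 0,3, 3, 4, 8]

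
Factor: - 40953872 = -2^4  *  2559617^1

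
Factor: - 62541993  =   - 3^1*20847331^1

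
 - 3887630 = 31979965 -35867595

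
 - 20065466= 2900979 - 22966445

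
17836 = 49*364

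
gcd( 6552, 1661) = 1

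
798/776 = 1+11/388 = 1.03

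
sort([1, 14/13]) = [1,  14/13 ] 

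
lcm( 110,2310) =2310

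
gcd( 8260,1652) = 1652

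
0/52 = 0=   0.00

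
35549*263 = 9349387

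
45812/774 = 22906/387 = 59.19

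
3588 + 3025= 6613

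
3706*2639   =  9780134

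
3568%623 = 453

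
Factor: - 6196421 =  - 7^1*11^1*80473^1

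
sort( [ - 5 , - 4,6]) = [-5, - 4, 6 ] 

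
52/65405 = 52/65405 = 0.00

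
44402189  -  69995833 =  -25593644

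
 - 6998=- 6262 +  - 736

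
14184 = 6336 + 7848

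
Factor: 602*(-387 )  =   - 232974=- 2^1*3^2*7^1 * 43^2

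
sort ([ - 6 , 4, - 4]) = [ - 6, - 4, 4]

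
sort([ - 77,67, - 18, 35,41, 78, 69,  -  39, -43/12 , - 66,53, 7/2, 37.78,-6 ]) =[ - 77, - 66, - 39, - 18, - 6, - 43/12 , 7/2,35, 37.78,41, 53, 67,69,  78 ] 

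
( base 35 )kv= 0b1011011011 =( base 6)3215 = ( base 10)731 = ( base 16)2DB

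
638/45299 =638/45299 = 0.01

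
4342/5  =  4342/5 = 868.40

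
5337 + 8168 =13505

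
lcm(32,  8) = 32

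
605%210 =185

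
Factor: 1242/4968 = 1/4 = 2^(-2)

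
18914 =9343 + 9571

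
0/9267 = 0 = 0.00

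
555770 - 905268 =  - 349498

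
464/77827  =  464/77827= 0.01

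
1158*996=1153368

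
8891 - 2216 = 6675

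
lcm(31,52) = 1612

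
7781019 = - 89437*( - 87 ) 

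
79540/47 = 1692+16/47 = 1692.34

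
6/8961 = 2/2987= 0.00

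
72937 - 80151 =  - 7214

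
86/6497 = 86/6497 =0.01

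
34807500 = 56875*612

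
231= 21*11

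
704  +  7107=7811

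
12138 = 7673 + 4465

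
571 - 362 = 209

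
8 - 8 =0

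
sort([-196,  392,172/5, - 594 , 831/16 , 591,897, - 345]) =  [-594, - 345,-196 , 172/5,831/16, 392, 591,897]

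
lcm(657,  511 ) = 4599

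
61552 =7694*8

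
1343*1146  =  1539078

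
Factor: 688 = 2^4*43^1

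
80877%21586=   16119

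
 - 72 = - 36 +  - 36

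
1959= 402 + 1557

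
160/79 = 160/79 = 2.03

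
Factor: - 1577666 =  - 2^1*109^1*7237^1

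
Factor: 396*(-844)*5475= - 2^4*3^3*5^2*11^1*73^1 *211^1 = - 1829876400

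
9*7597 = 68373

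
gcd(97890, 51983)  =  1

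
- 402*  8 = -3216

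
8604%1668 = 264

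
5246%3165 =2081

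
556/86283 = 556/86283 = 0.01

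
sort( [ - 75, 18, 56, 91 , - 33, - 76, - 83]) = [ - 83, -76, - 75,-33, 18  ,  56,91 ]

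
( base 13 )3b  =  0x32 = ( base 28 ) 1M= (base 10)50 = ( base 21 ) 28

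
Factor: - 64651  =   - 17^1*3803^1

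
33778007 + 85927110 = 119705117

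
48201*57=2747457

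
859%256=91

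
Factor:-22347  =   - 3^2*13^1 * 191^1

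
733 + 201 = 934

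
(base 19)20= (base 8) 46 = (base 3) 1102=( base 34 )14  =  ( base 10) 38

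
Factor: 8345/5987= 5^1*1669^1* 5987^( - 1)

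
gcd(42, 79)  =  1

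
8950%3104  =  2742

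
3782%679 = 387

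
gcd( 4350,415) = 5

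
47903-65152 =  - 17249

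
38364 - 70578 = - 32214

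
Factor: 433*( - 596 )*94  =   - 2^3*47^1 * 149^1*433^1= - 24258392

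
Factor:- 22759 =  - 11^1*2069^1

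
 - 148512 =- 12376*12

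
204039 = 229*891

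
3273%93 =18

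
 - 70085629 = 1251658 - 71337287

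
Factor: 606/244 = 2^(  -  1 )*3^1 * 61^( - 1 )*101^1 = 303/122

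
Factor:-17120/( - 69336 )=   2^2*3^( - 4 )*5^1 = 20/81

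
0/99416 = 0 = 0.00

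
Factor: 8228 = 2^2*11^2*17^1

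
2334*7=16338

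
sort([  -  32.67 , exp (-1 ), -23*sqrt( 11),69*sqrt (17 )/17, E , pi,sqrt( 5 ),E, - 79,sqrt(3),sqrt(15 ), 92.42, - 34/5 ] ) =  [ - 79,-23*sqrt( 11 ), - 32.67, - 34/5, exp( - 1 ), sqrt( 3 ),sqrt( 5 ),E, E,pi, sqrt( 15),69*sqrt( 17)/17, 92.42 ]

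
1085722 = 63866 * 17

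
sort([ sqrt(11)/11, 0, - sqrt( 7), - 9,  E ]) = [ - 9, - sqrt( 7 ), 0 , sqrt( 11 )/11, E ] 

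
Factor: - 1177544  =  -2^3*19^1*61^1*127^1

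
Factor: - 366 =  - 2^1*3^1*61^1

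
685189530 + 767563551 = 1452753081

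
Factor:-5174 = - 2^1*13^1*199^1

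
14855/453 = 14855/453  =  32.79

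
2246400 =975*2304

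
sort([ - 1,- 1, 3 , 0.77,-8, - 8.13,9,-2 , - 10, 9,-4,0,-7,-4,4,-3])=[-10, - 8.13 ,-8,-7, - 4, - 4,  -  3, - 2, - 1,-1, 0 , 0.77,3, 4,9,9]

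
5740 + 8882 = 14622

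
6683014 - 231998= 6451016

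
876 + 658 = 1534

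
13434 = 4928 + 8506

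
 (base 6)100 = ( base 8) 44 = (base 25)1B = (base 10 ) 36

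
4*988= 3952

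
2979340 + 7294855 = 10274195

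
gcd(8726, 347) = 1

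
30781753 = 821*37493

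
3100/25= 124 =124.00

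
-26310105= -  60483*435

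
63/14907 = 21/4969 = 0.00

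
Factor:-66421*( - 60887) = 4044175427=127^1*523^1*60887^1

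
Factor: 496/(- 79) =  - 2^4*31^1*79^(- 1 ) 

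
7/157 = 7/157  =  0.04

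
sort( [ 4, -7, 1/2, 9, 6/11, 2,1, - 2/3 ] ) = [ - 7, - 2/3,1/2 , 6/11, 1,2,4,9]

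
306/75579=102/25193 =0.00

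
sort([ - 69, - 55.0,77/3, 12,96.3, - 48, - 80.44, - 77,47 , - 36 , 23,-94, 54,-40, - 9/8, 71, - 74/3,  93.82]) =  [ - 94,-80.44, - 77,  -  69, - 55.0, - 48, - 40, - 36, - 74/3, - 9/8, 12,23, 77/3, 47,  54 , 71, 93.82, 96.3]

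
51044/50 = 1020 + 22/25= 1020.88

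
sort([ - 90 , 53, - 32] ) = [ - 90, - 32,53 ] 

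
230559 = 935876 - 705317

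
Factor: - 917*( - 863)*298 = 2^1*7^1 * 131^1*149^1*863^1 = 235828558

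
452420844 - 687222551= - 234801707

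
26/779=26/779 = 0.03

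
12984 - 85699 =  -72715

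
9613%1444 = 949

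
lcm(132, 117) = 5148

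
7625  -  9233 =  - 1608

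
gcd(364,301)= 7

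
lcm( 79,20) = 1580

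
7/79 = 7/79  =  0.09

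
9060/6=1510 = 1510.00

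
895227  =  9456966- 8561739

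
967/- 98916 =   -  967/98916 = - 0.01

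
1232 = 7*176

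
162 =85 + 77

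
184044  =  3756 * 49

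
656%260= 136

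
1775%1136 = 639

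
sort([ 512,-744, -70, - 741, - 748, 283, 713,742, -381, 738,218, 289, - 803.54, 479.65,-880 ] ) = [ - 880, - 803.54,  -  748, - 744, - 741, - 381,- 70, 218, 283,289, 479.65, 512, 713,  738,742]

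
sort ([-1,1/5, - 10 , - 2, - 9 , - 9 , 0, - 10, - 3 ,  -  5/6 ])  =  [ - 10, - 10,-9, - 9,-3, - 2, - 1  ,-5/6,0, 1/5]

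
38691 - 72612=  - 33921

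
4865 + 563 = 5428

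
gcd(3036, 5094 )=6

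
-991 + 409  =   - 582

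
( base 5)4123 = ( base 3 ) 201221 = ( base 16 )21a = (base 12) 38a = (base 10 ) 538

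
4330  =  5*866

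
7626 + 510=8136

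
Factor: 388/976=97/244 =2^( - 2) * 61^( - 1 )*97^1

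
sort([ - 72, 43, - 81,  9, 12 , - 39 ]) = [ - 81,  -  72, - 39,  9,12,43]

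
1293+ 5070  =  6363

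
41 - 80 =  - 39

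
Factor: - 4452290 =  - 2^1* 5^1*445229^1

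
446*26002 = 11596892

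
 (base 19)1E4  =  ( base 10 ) 631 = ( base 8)1167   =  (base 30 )l1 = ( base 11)524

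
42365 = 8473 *5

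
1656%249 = 162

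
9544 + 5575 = 15119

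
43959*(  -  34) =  - 1494606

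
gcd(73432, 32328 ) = 8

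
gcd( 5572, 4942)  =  14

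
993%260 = 213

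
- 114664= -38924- 75740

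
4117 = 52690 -48573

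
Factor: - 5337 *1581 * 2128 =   -  2^4 *3^3 * 7^1* 17^1 * 19^1*31^1*593^1 = -  17955632016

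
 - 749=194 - 943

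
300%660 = 300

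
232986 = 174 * 1339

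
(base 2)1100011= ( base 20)4J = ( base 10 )99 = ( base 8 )143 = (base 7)201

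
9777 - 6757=3020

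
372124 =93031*4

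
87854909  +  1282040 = 89136949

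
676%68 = 64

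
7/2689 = 7/2689 = 0.00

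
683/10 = 68 + 3/10= 68.30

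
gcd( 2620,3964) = 4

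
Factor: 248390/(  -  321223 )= - 2^1*5^1*7^( - 1)*59^1*109^( -1) = - 590/763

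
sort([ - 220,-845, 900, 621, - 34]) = [ - 845, - 220 , - 34, 621, 900]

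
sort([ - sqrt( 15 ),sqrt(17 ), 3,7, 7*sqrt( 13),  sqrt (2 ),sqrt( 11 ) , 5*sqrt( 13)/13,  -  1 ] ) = [ - sqrt(15), - 1,5 *sqrt( 13) /13 , sqrt( 2 ),3,sqrt ( 11),sqrt(17),  7,7*sqrt( 13 ) ]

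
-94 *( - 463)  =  43522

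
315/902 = 315/902 = 0.35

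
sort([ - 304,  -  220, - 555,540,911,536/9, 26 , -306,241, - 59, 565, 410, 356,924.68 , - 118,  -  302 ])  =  [ - 555, - 306, - 304, - 302, - 220 , - 118, - 59 , 26,536/9, 241,356, 410,540,565,911,924.68]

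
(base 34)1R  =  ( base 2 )111101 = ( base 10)61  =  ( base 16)3D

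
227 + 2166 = 2393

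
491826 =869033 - 377207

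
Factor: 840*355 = 2^3*3^1*5^2*7^1*71^1  =  298200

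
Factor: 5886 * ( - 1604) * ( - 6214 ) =2^4*3^3*13^1*109^1*239^1*401^1 = 58667268816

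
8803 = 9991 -1188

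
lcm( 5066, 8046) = 136782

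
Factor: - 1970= -2^1 * 5^1*197^1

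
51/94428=17/31476 = 0.00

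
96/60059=96/60059 = 0.00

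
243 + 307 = 550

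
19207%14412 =4795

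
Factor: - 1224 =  - 2^3*3^2*17^1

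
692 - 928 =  - 236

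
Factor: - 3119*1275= -3^1*  5^2*17^1*3119^1 = - 3976725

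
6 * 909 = 5454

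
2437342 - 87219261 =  - 84781919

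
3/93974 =3/93974 = 0.00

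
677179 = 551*1229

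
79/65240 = 79/65240=0.00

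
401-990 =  - 589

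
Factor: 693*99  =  68607 = 3^4*7^1 * 11^2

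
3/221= 3/221 =0.01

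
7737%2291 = 864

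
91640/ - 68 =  - 1348 + 6/17 = - 1347.65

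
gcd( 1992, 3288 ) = 24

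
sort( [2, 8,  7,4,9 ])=[ 2, 4,7 , 8 , 9]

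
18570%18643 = 18570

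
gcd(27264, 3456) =384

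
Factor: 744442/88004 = 829/98 = 2^( - 1 )*7^(  -  2 ) * 829^1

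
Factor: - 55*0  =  0=0^1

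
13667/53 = 13667/53= 257.87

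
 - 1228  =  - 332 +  - 896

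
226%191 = 35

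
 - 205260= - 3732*55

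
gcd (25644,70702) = 2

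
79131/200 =395 + 131/200 = 395.65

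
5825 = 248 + 5577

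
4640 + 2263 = 6903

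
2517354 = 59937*42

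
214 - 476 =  - 262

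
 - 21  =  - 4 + -17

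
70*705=49350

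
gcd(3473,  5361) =1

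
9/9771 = 3/3257 = 0.00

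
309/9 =103/3 =34.33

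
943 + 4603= 5546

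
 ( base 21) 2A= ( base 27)1p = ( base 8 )64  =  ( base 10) 52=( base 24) 24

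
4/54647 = 4/54647 = 0.00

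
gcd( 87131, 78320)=979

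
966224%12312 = 5888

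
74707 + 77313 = 152020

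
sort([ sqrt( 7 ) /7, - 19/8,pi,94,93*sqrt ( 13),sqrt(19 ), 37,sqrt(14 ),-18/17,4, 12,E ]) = [- 19/8,-18/17,sqrt( 7 )/7,E, pi,sqrt(14), 4,sqrt ( 19), 12, 37,94,93* sqrt(13 )]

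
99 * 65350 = 6469650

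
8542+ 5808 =14350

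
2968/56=53 = 53.00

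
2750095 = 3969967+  -1219872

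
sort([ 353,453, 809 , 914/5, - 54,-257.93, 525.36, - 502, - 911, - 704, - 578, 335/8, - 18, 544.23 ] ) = [- 911, - 704  , -578, - 502, - 257.93, - 54, - 18, 335/8, 914/5,353,453,525.36,  544.23,809 ]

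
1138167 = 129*8823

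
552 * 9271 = 5117592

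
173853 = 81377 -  - 92476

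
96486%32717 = 31052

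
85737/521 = 164+293/521 = 164.56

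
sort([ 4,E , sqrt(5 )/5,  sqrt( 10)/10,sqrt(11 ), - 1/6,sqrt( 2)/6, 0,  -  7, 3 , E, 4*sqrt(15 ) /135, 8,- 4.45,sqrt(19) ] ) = [ - 7, - 4.45, - 1/6,0,4*sqrt(15 ) /135, sqrt( 2 )/6,sqrt( 10)/10,sqrt( 5)/5,  E,E,3,sqrt(11),4,sqrt( 19), 8] 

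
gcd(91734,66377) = 1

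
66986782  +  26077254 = 93064036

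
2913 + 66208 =69121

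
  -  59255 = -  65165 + 5910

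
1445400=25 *57816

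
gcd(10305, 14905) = 5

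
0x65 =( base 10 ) 101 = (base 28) 3h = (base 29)3e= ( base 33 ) 32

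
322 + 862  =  1184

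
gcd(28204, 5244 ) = 4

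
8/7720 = 1/965 = 0.00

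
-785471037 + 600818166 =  - 184652871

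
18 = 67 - 49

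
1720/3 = 1720/3  =  573.33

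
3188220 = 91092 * 35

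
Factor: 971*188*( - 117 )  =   - 21358116  =  - 2^2 * 3^2*13^1 * 47^1*971^1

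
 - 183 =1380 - 1563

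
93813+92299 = 186112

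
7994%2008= 1970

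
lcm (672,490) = 23520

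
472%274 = 198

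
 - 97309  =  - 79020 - 18289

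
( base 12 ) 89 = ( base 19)5A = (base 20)55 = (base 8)151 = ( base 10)105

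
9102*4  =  36408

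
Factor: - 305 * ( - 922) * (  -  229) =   -  64397090=-  2^1*5^1 * 61^1* 229^1*461^1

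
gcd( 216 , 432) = 216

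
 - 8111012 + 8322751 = 211739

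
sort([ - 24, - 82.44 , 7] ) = [ - 82.44, - 24, 7 ] 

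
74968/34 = 2204 +16/17 = 2204.94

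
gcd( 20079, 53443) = 1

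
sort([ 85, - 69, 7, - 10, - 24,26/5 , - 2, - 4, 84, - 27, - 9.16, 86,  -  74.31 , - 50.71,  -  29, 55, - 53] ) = [ - 74.31, - 69, -53,-50.71,-29,  -  27, - 24, - 10,-9.16, -4, - 2, 26/5, 7, 55,84, 85, 86 ] 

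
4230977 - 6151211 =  - 1920234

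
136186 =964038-827852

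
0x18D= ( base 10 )397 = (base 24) GD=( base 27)ej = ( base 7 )1105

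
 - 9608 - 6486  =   - 16094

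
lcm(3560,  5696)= 28480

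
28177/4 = 28177/4 = 7044.25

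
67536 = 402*168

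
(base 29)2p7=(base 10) 2414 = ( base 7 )10016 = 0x96E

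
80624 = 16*5039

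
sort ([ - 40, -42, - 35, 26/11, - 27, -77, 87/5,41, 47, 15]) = [-77, - 42,  -  40, - 35,- 27,26/11, 15, 87/5,41,47 ] 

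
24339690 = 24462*995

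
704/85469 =704/85469=0.01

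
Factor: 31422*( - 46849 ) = -1472089278 = -2^1*3^1*11^1*4259^1 * 5237^1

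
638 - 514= 124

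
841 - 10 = 831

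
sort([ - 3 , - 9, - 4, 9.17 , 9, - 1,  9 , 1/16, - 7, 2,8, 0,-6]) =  [ - 9, - 7, - 6, - 4, - 3, - 1, 0,1/16,2, 8, 9, 9, 9.17 ]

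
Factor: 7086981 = 3^1*11^1*19^1*89^1*127^1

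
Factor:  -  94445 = - 5^1*  13^1*1453^1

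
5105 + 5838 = 10943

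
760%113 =82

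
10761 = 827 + 9934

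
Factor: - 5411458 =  - 2^1 * 13^1*29^1 * 7177^1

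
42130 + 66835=108965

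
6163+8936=15099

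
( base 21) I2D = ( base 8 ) 17471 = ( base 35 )6id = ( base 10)7993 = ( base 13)383b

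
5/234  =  5/234=0.02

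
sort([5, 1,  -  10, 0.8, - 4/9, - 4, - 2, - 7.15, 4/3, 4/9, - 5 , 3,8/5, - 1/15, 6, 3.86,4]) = [-10,  -  7.15, - 5 , - 4, - 2, - 4/9,-1/15,  4/9, 0.8 , 1,  4/3,8/5, 3 , 3.86,4, 5,6 ] 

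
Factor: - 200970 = - 2^1*3^2*5^1*7^1*11^1 * 29^1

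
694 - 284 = 410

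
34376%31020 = 3356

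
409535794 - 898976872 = -489441078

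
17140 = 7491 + 9649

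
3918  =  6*653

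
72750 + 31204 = 103954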